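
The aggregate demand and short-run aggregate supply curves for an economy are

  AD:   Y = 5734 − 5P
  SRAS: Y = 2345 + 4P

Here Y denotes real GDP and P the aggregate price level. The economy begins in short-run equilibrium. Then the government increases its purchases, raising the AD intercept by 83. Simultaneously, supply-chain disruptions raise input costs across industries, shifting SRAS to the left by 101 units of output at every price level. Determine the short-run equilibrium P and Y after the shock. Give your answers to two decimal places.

After both shocks: AD is Y = 5817 − 5P and SRAS is Y = 2244 + 4P.
Setting them equal: 3573 = 9P, so P = 397.00.
Substituting into AD, Y = 3832.00.

P = 397.00, Y = 3832.00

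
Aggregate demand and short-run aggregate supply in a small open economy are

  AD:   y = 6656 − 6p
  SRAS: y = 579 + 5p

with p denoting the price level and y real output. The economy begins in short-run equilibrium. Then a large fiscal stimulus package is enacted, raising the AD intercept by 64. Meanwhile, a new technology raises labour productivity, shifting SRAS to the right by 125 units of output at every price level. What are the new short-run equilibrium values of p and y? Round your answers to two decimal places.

p = 546.91, y = 3438.55

After both shocks: AD is y = 6720 − 6p and SRAS is y = 704 + 5p.
Setting them equal: 6016 = 11p, so p = 546.91.
Substituting into AD, y = 3438.55.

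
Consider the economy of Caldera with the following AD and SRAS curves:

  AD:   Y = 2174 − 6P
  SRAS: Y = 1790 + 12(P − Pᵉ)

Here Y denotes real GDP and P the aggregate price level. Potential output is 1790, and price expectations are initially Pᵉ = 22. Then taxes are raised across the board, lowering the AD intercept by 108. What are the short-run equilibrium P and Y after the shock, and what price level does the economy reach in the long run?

AD shifts left: new AD is Y = 2066 − 6P. With Pᵉ = 22, SRAS is Y = 1526 + 12P.
Short run: 2066 − 6P = 1526 + 12P gives 540 = 18P, so P = 30 and Y = 2066 − 6·30 = 1886.
Y = 1886 is above potential 1790; expectations adjust and SRAS shifts left until Y = 1790.
Long run: on the new AD curve, 1790 = 2066 − 6P gives P = 46.

Short run: P = 30, Y = 1886. Long run: P = 46.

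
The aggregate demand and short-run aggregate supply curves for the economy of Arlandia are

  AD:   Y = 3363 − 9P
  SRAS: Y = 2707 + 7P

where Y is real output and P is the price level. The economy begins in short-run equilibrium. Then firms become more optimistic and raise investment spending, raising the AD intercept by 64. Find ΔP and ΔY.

This is a positive demand shock: AD shifts right.
New AD: Y = 3427 − 9P.
Set AD = SRAS: 3427 − 9P = 2707 + 7P, so 720 = 16P and P = 45.
Y = 3427 − 9·45 = 3022.
Initially P = 41, Y = 2994, so ΔP = +4 and ΔY = +28.

ΔP = +4, ΔY = +28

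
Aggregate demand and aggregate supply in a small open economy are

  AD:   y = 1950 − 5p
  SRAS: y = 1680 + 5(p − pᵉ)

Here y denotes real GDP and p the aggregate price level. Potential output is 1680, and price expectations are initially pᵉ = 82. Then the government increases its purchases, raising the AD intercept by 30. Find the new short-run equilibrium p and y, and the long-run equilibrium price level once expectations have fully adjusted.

Short run: p = 71, y = 1625. Long run: p = 60.

AD shifts right: new AD is y = 1980 − 5p. With pᵉ = 82, SRAS is y = 1270 + 5p.
Short run: 1980 − 5p = 1270 + 5p gives 710 = 10p, so p = 71 and y = 1980 − 5·71 = 1625.
y = 1625 is below potential 1680; expectations adjust and SRAS shifts right until y = 1680.
Long run: on the new AD curve, 1680 = 1980 − 5p gives p = 60.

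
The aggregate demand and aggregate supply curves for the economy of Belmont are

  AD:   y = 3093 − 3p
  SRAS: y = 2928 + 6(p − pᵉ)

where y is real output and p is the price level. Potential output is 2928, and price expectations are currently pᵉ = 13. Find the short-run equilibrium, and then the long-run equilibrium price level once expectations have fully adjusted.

Short run: with pᵉ = 13, SRAS is y = 2850 + 6p. Setting AD = SRAS gives 243 = 9p, so p = 27 and y = 3093 − 3·27 = 3012.
Output 3012 is above potential 2928, so over time expected prices rise and SRAS shifts left until y returns to 2928.
Long run: y = 2928 on the AD curve gives 2928 = 3093 − 3p, so p = 55.

Short run: p = 27, y = 3012. Long run: p = 55.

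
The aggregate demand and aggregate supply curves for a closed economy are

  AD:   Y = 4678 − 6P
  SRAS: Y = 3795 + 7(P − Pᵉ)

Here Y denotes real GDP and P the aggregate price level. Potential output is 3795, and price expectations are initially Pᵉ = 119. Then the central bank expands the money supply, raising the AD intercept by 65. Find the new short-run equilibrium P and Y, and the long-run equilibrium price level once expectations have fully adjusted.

AD shifts right: new AD is Y = 4743 − 6P. With Pᵉ = 119, SRAS is Y = 2962 + 7P.
Short run: 4743 − 6P = 2962 + 7P gives 1781 = 13P, so P = 137 and Y = 4743 − 6·137 = 3921.
Y = 3921 is above potential 3795; expectations adjust and SRAS shifts left until Y = 3795.
Long run: on the new AD curve, 3795 = 4743 − 6P gives P = 158.

Short run: P = 137, Y = 3921. Long run: P = 158.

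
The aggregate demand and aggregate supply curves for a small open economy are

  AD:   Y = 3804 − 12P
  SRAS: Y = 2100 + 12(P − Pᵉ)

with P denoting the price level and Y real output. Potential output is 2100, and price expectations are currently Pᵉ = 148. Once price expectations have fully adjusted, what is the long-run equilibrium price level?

Short run: with Pᵉ = 148, SRAS is Y = 324 + 12P. Setting AD = SRAS gives 3480 = 24P, so P = 145 and Y = 3804 − 12·145 = 2064.
Output 2064 is below potential 2100, so over time expected prices fall and SRAS shifts right until Y returns to 2100.
Long run: Y = 2100 on the AD curve gives 2100 = 3804 − 12P, so P = 142.

Long-run P = 142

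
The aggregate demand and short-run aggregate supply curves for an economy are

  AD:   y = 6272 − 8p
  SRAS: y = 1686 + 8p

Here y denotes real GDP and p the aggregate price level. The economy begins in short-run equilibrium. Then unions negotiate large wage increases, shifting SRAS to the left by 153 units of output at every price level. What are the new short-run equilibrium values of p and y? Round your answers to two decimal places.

p = 296.19, y = 3902.50

This is a negative supply shock: SRAS shifts left.
New SRAS: y = 1533 + 8p.
Set AD = SRAS: 6272 − 8p = 1533 + 8p, so 4739 = 16p and p = 296.19.
Substituting into AD, y = 3902.50.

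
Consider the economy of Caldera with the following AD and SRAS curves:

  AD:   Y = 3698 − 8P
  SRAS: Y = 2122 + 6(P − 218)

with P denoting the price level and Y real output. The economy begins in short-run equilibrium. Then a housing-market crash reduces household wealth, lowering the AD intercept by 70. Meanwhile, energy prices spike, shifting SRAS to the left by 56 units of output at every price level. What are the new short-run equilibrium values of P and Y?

P = 205, Y = 1988

After both shocks: AD is Y = 3628 − 8P and SRAS is Y = 758 + 6P.
Setting them equal: 2870 = 14P, so P = 205.
Y = 3628 − 8·205 = 1988.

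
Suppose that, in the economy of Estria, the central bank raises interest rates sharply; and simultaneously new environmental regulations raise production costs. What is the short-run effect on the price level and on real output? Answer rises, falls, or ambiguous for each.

The first event is a negative demand shock: AD shifts left, which by itself pushes P down and Y down.
The second is an adverse supply shock: SRAS shifts left, which by itself pushes P up and Y down.
The two shocks push P in opposite directions, so the effect on P is ambiguous. Both shocks push Y down, so Y falls.

Price level: ambiguous; output: falls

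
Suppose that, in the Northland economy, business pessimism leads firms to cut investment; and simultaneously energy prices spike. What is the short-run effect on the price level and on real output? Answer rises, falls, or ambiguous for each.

The first event is a negative demand shock: AD shifts left, which by itself pushes P down and Y down.
The second is an adverse supply shock: SRAS shifts left, which by itself pushes P up and Y down.
The two shocks push P in opposite directions, so the effect on P is ambiguous. Both shocks push Y down, so Y falls.

Price level: ambiguous; output: falls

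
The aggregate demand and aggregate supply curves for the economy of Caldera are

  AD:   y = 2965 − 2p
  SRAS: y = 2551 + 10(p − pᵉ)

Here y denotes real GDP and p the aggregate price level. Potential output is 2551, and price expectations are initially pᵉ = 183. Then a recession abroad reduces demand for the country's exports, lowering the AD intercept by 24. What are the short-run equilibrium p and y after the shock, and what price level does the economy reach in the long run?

Short run: p = 185, y = 2571. Long run: p = 195.

AD shifts left: new AD is y = 2941 − 2p. With pᵉ = 183, SRAS is y = 721 + 10p.
Short run: 2941 − 2p = 721 + 10p gives 2220 = 12p, so p = 185 and y = 2941 − 2·185 = 2571.
y = 2571 is above potential 2551; expectations adjust and SRAS shifts left until y = 2551.
Long run: on the new AD curve, 2551 = 2941 − 2p gives p = 195.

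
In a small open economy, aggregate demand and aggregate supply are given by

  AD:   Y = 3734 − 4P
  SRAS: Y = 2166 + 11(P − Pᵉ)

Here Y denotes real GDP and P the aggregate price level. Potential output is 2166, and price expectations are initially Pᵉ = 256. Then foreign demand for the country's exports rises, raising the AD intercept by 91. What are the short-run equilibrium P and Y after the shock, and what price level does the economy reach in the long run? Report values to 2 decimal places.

AD shifts right: new AD is Y = 3825 − 4P. With Pᵉ = 256, SRAS is Y = 11P − 650.
Short run: 3825 − 4P = 11P − 650 gives 4475 = 15P, so P = 298.33 and Y = 3825 − 4P = 2631.67.
Y = 2631.67 is above potential 2166; expectations adjust and SRAS shifts left until Y = 2166.
Long run: on the new AD curve, 2166 = 3825 − 4P gives P = 414.75.

Short run: P = 298.33, Y = 2631.67. Long run: P = 414.75.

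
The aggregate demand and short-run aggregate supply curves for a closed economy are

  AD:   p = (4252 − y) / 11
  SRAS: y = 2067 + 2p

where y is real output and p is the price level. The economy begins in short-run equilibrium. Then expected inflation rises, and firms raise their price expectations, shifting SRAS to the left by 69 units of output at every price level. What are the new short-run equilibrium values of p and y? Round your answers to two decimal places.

This is a negative supply shock: SRAS shifts left.
New SRAS: y = 1998 + 2p.
Set AD = SRAS: 4252 − 11p = 1998 + 2p, so 2254 = 13p and p = 173.38.
Substituting into AD, y = 2344.77.

p = 173.38, y = 2344.77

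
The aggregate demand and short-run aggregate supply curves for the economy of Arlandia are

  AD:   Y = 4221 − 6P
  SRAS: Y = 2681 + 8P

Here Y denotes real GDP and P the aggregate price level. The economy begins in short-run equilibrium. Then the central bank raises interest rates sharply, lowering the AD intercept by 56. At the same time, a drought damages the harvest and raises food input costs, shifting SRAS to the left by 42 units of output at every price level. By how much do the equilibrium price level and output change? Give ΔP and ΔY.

ΔP = -1, ΔY = -50

After both shocks: AD is Y = 4165 − 6P and SRAS is Y = 2639 + 8P.
Setting them equal: 1526 = 14P, so P = 109.
Y = 4165 − 6·109 = 3511.
Initially P = 110, Y = 3561, so ΔP = -1 and ΔY = -50.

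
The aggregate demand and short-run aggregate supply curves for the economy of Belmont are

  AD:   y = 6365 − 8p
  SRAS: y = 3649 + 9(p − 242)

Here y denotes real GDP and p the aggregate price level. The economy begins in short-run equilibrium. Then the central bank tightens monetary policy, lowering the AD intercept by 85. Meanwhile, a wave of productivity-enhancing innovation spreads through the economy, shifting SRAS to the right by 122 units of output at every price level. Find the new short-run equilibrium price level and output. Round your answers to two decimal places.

p = 275.71, y = 4074.35

After both shocks: AD is y = 6280 − 8p and SRAS is y = 1593 + 9p.
Setting them equal: 4687 = 17p, so p = 275.71.
Substituting into AD, y = 4074.35.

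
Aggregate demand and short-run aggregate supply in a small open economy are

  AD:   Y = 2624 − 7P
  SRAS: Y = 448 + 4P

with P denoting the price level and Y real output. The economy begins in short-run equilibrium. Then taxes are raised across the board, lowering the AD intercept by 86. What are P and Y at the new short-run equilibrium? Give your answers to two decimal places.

This is a negative demand shock: AD shifts left.
New AD: Y = 2538 − 7P.
Set AD = SRAS: 2538 − 7P = 448 + 4P, so 2090 = 11P and P = 190.00.
Substituting into AD, Y = 1208.00.

P = 190.00, Y = 1208.00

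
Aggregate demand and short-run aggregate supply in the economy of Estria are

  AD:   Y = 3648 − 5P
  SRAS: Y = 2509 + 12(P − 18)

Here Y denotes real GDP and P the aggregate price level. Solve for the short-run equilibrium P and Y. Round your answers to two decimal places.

Write SRAS as Y = 2509 + 12P − 216 = 2293 + 12P.
Set AD = SRAS: 3648 − 5P = 2293 + 12P, so 1355 = 17P and P = 79.71.
Substituting into AD, Y = 3648 − 5P = 3249.47.

P = 79.71, Y = 3249.47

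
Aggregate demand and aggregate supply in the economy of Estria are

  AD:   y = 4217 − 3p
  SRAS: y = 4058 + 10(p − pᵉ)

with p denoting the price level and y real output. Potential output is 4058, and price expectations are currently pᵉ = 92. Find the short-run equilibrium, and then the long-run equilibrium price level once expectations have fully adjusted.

Short run: with pᵉ = 92, SRAS is y = 3138 + 10p. Setting AD = SRAS gives 1079 = 13p, so p = 83 and y = 4217 − 3·83 = 3968.
Output 3968 is below potential 4058, so over time expected prices fall and SRAS shifts right until y returns to 4058.
Long run: y = 4058 on the AD curve gives 4058 = 4217 − 3p, so p = 53.

Short run: p = 83, y = 3968. Long run: p = 53.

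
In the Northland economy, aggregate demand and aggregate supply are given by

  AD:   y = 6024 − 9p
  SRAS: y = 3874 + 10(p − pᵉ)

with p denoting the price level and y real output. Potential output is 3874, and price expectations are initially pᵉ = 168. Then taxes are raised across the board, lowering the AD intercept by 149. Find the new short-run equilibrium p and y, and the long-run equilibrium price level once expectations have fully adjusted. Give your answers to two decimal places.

Short run: p = 193.74, y = 4131.37. Long run: p = 222.33.

AD shifts left: new AD is y = 5875 − 9p. With pᵉ = 168, SRAS is y = 2194 + 10p.
Short run: 5875 − 9p = 2194 + 10p gives 3681 = 19p, so p = 193.74 and y = 5875 − 9p = 4131.37.
y = 4131.37 is above potential 3874; expectations adjust and SRAS shifts left until y = 3874.
Long run: on the new AD curve, 3874 = 5875 − 9p gives p = 222.33.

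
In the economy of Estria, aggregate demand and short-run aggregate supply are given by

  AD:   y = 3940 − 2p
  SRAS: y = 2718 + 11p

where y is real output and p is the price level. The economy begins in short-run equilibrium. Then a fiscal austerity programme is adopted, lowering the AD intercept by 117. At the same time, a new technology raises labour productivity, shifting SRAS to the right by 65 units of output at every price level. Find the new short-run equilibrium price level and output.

After both shocks: AD is y = 3823 − 2p and SRAS is y = 2783 + 11p.
Setting them equal: 1040 = 13p, so p = 80.
y = 3823 − 2·80 = 3663.

p = 80, y = 3663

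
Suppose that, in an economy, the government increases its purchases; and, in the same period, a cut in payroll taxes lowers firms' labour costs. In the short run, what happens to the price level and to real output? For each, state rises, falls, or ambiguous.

The first event is a positive demand shock: AD shifts right, which by itself pushes P up and Y up.
The second is a favourable supply shock: SRAS shifts right, which by itself pushes P down and Y up.
The two shocks push P in opposite directions, so the effect on P is ambiguous. Both shocks push Y up, so Y rises.

Price level: ambiguous; output: rises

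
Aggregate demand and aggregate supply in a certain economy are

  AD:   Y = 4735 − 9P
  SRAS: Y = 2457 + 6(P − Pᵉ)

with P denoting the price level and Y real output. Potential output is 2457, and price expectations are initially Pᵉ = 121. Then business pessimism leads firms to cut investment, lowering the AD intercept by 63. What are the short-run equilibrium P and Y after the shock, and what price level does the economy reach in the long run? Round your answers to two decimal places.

Short run: P = 196.07, Y = 2907.40. Long run: P = 246.11.

AD shifts left: new AD is Y = 4672 − 9P. With Pᵉ = 121, SRAS is Y = 1731 + 6P.
Short run: 4672 − 9P = 1731 + 6P gives 2941 = 15P, so P = 196.07 and Y = 4672 − 9P = 2907.40.
Y = 2907.40 is above potential 2457; expectations adjust and SRAS shifts left until Y = 2457.
Long run: on the new AD curve, 2457 = 4672 − 9P gives P = 246.11.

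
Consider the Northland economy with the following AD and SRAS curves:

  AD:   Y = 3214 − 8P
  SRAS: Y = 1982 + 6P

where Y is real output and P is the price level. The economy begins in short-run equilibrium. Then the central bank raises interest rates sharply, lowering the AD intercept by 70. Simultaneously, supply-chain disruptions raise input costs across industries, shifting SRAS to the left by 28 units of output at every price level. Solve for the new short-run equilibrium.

After both shocks: AD is Y = 3144 − 8P and SRAS is Y = 1954 + 6P.
Setting them equal: 1190 = 14P, so P = 85.
Y = 3144 − 8·85 = 2464.

P = 85, Y = 2464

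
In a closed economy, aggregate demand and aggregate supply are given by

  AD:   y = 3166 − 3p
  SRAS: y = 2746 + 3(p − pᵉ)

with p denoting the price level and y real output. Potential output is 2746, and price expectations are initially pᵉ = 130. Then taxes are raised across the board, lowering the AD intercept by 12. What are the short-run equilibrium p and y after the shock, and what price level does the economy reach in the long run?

Short run: p = 133, y = 2755. Long run: p = 136.

AD shifts left: new AD is y = 3154 − 3p. With pᵉ = 130, SRAS is y = 2356 + 3p.
Short run: 3154 − 3p = 2356 + 3p gives 798 = 6p, so p = 133 and y = 3154 − 3·133 = 2755.
y = 2755 is above potential 2746; expectations adjust and SRAS shifts left until y = 2746.
Long run: on the new AD curve, 2746 = 3154 − 3p gives p = 136.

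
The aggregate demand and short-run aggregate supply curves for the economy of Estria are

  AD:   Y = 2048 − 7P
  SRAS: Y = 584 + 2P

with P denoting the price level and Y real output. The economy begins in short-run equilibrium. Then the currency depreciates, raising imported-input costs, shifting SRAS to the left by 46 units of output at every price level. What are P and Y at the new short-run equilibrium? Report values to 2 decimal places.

This is a negative supply shock: SRAS shifts left.
New SRAS: Y = 538 + 2P.
Set AD = SRAS: 2048 − 7P = 538 + 2P, so 1510 = 9P and P = 167.78.
Substituting into AD, Y = 873.56.

P = 167.78, Y = 873.56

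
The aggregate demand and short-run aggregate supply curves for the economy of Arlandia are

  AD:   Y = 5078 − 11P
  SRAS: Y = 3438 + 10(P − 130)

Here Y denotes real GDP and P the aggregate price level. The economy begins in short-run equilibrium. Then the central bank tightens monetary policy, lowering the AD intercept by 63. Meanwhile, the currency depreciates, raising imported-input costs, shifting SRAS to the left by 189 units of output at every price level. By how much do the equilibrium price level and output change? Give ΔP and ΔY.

ΔP = +6, ΔY = -129

After both shocks: AD is Y = 5015 − 11P and SRAS is Y = 1949 + 10P.
Setting them equal: 3066 = 21P, so P = 146.
Y = 5015 − 11·146 = 3409.
Initially P = 140, Y = 3538, so ΔP = +6 and ΔY = -129.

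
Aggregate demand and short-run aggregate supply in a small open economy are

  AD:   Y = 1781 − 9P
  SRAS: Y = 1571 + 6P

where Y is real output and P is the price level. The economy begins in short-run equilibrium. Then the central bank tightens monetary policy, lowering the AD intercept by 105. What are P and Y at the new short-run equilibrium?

P = 7, Y = 1613

This is a negative demand shock: AD shifts left.
New AD: Y = 1676 − 9P.
Set AD = SRAS: 1676 − 9P = 1571 + 6P, so 105 = 15P and P = 7.
Y = 1676 − 9·7 = 1613.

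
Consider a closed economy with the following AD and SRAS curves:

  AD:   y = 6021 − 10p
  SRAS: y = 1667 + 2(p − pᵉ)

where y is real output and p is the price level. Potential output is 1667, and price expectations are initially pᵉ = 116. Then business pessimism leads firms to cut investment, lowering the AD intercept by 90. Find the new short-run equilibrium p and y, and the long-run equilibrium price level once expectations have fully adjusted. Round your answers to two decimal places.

AD shifts left: new AD is y = 5931 − 10p. With pᵉ = 116, SRAS is y = 1435 + 2p.
Short run: 5931 − 10p = 1435 + 2p gives 4496 = 12p, so p = 374.67 and y = 5931 − 10p = 2184.33.
y = 2184.33 is above potential 1667; expectations adjust and SRAS shifts left until y = 1667.
Long run: on the new AD curve, 1667 = 5931 − 10p gives p = 426.40.

Short run: p = 374.67, y = 2184.33. Long run: p = 426.40.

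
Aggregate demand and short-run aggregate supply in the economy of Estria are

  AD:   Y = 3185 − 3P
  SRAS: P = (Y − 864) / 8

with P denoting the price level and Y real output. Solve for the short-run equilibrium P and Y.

P = 211, Y = 2552

Rearrange SRAS to Y = 864 + 8P.
Set AD = SRAS: 3185 − 3P = 864 + 8P, so 2321 = 11P and P = 211.
Then Y = 3185 − 3·211 = 2552.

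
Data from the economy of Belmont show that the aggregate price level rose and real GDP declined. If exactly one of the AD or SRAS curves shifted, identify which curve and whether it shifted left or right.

P rose and Y fell. An AD shift moves P and Y in the same direction; an SRAS shift moves them in opposite directions.
Here P and Y moved in opposite directions, so the SRAS curve shifted.
Since Y fell, SRAS shifted left.

SRAS shifted left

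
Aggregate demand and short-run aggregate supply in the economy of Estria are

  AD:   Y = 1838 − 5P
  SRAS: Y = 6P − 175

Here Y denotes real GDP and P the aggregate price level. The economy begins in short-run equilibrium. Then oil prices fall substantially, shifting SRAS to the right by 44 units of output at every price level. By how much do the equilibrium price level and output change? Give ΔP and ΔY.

This is a positive supply shock: SRAS shifts right.
New SRAS: Y = 6P − 131.
Set AD = SRAS: 1838 − 5P = 6P − 131, so 1969 = 11P and P = 179.
Y = 1838 − 5·179 = 943.
Initially P = 183, Y = 923, so ΔP = -4 and ΔY = +20.

ΔP = -4, ΔY = +20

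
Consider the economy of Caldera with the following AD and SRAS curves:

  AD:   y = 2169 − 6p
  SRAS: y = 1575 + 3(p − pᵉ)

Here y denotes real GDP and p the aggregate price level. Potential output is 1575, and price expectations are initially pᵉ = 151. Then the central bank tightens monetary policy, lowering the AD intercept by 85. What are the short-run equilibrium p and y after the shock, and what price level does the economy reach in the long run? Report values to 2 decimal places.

Short run: p = 106.89, y = 1442.67. Long run: p = 84.83.

AD shifts left: new AD is y = 2084 − 6p. With pᵉ = 151, SRAS is y = 1122 + 3p.
Short run: 2084 − 6p = 1122 + 3p gives 962 = 9p, so p = 106.89 and y = 2084 − 6p = 1442.67.
y = 1442.67 is below potential 1575; expectations adjust and SRAS shifts right until y = 1575.
Long run: on the new AD curve, 1575 = 2084 − 6p gives p = 84.83.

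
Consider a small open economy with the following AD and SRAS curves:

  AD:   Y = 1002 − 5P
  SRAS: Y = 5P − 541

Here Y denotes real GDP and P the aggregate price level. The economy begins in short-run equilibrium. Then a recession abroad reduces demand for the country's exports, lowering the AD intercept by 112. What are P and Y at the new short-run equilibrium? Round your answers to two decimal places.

This is a negative demand shock: AD shifts left.
New AD: Y = 890 − 5P.
Set AD = SRAS: 890 − 5P = 5P − 541, so 1431 = 10P and P = 143.10.
Substituting into AD, Y = 174.50.

P = 143.10, Y = 174.50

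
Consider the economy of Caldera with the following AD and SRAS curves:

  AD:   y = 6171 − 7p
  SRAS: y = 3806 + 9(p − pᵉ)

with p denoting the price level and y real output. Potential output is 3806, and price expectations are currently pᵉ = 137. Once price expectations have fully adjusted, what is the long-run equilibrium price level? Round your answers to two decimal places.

Long-run p = 337.86

Short run: with pᵉ = 137, SRAS is y = 2573 + 9p. Setting AD = SRAS gives 3598 = 16p, so p = 224.88 and y = 6171 − 7p = 4596.88.
Output 4596.88 is above potential 3806, so over time expected prices rise and SRAS shifts left until y returns to 3806.
Long run: y = 3806 on the AD curve gives 3806 = 6171 − 7p, so p = 337.86.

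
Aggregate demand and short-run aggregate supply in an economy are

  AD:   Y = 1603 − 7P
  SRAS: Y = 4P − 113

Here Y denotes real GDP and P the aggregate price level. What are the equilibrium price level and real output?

P = 156, Y = 511

Set AD = SRAS: 1603 − 7P = 4P − 113, so 1716 = 11P and P = 156.
Then Y = 1603 − 7·156 = 511.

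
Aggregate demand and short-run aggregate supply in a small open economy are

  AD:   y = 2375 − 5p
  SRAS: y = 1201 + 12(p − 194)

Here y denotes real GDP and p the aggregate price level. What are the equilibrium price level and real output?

Write SRAS as y = 1201 + 12p − 2328 = 12p − 1127.
Set AD = SRAS: 2375 − 5p = 12p − 1127, so 3502 = 17p and p = 206.
Then y = 2375 − 5·206 = 1345.

p = 206, y = 1345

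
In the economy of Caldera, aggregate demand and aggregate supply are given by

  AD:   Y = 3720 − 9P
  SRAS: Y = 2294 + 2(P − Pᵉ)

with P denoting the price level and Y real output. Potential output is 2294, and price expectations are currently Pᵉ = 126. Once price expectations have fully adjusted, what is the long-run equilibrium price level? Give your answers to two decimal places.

Long-run P = 158.44

Short run: with Pᵉ = 126, SRAS is Y = 2042 + 2P. Setting AD = SRAS gives 1678 = 11P, so P = 152.55 and Y = 3720 − 9P = 2347.09.
Output 2347.09 is above potential 2294, so over time expected prices rise and SRAS shifts left until Y returns to 2294.
Long run: Y = 2294 on the AD curve gives 2294 = 3720 − 9P, so P = 158.44.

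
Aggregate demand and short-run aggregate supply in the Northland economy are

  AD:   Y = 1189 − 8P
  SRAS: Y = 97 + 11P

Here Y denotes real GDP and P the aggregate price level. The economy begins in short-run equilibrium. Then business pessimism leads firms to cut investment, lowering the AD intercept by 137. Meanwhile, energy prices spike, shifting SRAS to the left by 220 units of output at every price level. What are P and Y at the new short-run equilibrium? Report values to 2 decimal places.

P = 61.84, Y = 557.26

After both shocks: AD is Y = 1052 − 8P and SRAS is Y = 11P − 123.
Setting them equal: 1175 = 19P, so P = 61.84.
Substituting into AD, Y = 557.26.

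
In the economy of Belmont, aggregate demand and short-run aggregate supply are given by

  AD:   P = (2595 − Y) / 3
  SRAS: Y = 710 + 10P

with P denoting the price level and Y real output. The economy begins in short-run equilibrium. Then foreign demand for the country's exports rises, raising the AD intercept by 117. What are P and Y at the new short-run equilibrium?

This is a positive demand shock: AD shifts right.
New AD: Y = 2712 − 3P.
Set AD = SRAS: 2712 − 3P = 710 + 10P, so 2002 = 13P and P = 154.
Y = 2712 − 3·154 = 2250.

P = 154, Y = 2250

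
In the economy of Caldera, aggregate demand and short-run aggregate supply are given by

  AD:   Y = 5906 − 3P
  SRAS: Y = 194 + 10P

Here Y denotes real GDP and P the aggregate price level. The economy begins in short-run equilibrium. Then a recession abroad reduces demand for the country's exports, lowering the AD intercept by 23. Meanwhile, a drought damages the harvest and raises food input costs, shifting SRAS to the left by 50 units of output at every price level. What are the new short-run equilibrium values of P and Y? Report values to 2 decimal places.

After both shocks: AD is Y = 5883 − 3P and SRAS is Y = 144 + 10P.
Setting them equal: 5739 = 13P, so P = 441.46.
Substituting into AD, Y = 4558.62.

P = 441.46, Y = 4558.62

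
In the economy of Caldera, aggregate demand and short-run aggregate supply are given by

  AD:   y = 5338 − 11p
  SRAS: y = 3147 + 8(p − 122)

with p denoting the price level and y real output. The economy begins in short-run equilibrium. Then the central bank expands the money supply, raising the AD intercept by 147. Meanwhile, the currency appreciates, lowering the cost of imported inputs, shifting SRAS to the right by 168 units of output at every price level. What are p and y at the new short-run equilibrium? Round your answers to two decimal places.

p = 165.58, y = 3663.63

After both shocks: AD is y = 5485 − 11p and SRAS is y = 2339 + 8p.
Setting them equal: 3146 = 19p, so p = 165.58.
Substituting into AD, y = 3663.63.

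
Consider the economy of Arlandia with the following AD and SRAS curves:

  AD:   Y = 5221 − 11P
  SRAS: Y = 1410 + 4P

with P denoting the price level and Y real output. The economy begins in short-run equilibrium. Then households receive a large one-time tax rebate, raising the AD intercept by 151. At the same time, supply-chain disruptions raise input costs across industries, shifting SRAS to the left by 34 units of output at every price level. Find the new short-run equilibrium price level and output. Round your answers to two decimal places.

P = 266.40, Y = 2441.60

After both shocks: AD is Y = 5372 − 11P and SRAS is Y = 1376 + 4P.
Setting them equal: 3996 = 15P, so P = 266.40.
Substituting into AD, Y = 2441.60.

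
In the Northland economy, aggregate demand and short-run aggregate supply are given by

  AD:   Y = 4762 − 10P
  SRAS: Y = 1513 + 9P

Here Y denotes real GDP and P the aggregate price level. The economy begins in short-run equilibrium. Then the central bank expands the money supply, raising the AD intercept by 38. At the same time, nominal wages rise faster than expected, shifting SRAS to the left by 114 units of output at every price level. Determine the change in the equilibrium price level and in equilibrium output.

After both shocks: AD is Y = 4800 − 10P and SRAS is Y = 1399 + 9P.
Setting them equal: 3401 = 19P, so P = 179.
Y = 4800 − 10·179 = 3010.
Initially P = 171, Y = 3052, so ΔP = +8 and ΔY = -42.

ΔP = +8, ΔY = -42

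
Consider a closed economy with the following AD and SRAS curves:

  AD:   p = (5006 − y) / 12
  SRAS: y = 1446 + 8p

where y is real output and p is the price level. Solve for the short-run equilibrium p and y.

Rearrange AD to y = 5006 − 12p.
Set AD = SRAS: 5006 − 12p = 1446 + 8p, so 3560 = 20p and p = 178.
Then y = 5006 − 12·178 = 2870.

p = 178, y = 2870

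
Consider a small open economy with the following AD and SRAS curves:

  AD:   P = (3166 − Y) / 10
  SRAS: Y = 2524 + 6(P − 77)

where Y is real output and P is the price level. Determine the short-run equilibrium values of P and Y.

P = 69, Y = 2476

Write SRAS as Y = 2524 + 6P − 462 = 2062 + 6P.
Rearrange AD to Y = 3166 − 10P.
Set AD = SRAS: 3166 − 10P = 2062 + 6P, so 1104 = 16P and P = 69.
Then Y = 3166 − 10·69 = 2476.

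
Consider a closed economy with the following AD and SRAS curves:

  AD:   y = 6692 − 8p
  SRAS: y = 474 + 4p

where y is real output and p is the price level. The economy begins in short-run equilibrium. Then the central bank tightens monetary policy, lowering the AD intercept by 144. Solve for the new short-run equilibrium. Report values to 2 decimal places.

p = 506.17, y = 2498.67

This is a negative demand shock: AD shifts left.
New AD: y = 6548 − 8p.
Set AD = SRAS: 6548 − 8p = 474 + 4p, so 6074 = 12p and p = 506.17.
Substituting into AD, y = 2498.67.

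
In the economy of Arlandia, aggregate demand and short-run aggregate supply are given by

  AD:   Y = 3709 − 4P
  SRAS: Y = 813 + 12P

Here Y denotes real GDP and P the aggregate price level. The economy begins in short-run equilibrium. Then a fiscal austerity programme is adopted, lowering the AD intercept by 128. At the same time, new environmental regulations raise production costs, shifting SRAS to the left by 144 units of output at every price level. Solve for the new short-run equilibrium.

After both shocks: AD is Y = 3581 − 4P and SRAS is Y = 669 + 12P.
Setting them equal: 2912 = 16P, so P = 182.
Y = 3581 − 4·182 = 2853.

P = 182, Y = 2853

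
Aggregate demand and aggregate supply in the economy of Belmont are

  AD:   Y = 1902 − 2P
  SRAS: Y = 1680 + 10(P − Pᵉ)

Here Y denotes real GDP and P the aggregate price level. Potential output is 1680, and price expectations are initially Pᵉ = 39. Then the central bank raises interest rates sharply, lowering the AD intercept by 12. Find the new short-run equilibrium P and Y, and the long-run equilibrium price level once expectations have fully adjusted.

AD shifts left: new AD is Y = 1890 − 2P. With Pᵉ = 39, SRAS is Y = 1290 + 10P.
Short run: 1890 − 2P = 1290 + 10P gives 600 = 12P, so P = 50 and Y = 1890 − 2·50 = 1790.
Y = 1790 is above potential 1680; expectations adjust and SRAS shifts left until Y = 1680.
Long run: on the new AD curve, 1680 = 1890 − 2P gives P = 105.

Short run: P = 50, Y = 1790. Long run: P = 105.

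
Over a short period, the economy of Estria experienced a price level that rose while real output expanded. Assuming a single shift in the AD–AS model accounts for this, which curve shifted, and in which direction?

P rose and Y rose. An AD shift moves P and Y in the same direction; an SRAS shift moves them in opposite directions.
Here P and Y moved in the same direction, so the AD curve shifted.
Since Y rose, AD shifted right.

AD shifted right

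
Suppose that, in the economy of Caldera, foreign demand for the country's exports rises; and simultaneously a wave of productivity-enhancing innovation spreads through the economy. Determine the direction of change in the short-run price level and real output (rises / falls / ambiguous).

Price level: ambiguous; output: rises

The first event is a positive demand shock: AD shifts right, which by itself pushes P up and Y up.
The second is a favourable supply shock: SRAS shifts right, which by itself pushes P down and Y up.
The two shocks push P in opposite directions, so the effect on P is ambiguous. Both shocks push Y up, so Y rises.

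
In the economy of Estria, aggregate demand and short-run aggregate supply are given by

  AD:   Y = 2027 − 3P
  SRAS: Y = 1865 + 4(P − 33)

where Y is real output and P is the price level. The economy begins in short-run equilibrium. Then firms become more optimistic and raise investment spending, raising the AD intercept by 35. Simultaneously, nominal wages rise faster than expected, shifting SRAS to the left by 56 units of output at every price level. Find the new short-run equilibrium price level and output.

P = 55, Y = 1897

After both shocks: AD is Y = 2062 − 3P and SRAS is Y = 1677 + 4P.
Setting them equal: 385 = 7P, so P = 55.
Y = 2062 − 3·55 = 1897.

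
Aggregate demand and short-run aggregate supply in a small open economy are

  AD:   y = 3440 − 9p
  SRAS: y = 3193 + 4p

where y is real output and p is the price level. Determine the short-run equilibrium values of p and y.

Set AD = SRAS: 3440 − 9p = 3193 + 4p, so 247 = 13p and p = 19.
Then y = 3440 − 9·19 = 3269.

p = 19, y = 3269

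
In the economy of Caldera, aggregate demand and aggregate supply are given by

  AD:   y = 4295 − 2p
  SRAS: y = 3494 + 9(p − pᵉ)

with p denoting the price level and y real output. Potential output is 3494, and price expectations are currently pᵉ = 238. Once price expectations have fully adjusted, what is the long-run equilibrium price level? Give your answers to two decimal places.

Short run: with pᵉ = 238, SRAS is y = 1352 + 9p. Setting AD = SRAS gives 2943 = 11p, so p = 267.55 and y = 4295 − 2p = 3759.91.
Output 3759.91 is above potential 3494, so over time expected prices rise and SRAS shifts left until y returns to 3494.
Long run: y = 3494 on the AD curve gives 3494 = 4295 − 2p, so p = 400.50.

Long-run p = 400.50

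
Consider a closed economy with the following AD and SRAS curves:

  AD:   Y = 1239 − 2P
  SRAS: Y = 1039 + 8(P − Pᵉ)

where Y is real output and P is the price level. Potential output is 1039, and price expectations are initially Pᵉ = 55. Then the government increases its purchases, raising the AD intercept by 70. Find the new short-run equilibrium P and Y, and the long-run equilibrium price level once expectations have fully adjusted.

AD shifts right: new AD is Y = 1309 − 2P. With Pᵉ = 55, SRAS is Y = 599 + 8P.
Short run: 1309 − 2P = 599 + 8P gives 710 = 10P, so P = 71 and Y = 1309 − 2·71 = 1167.
Y = 1167 is above potential 1039; expectations adjust and SRAS shifts left until Y = 1039.
Long run: on the new AD curve, 1039 = 1309 − 2P gives P = 135.

Short run: P = 71, Y = 1167. Long run: P = 135.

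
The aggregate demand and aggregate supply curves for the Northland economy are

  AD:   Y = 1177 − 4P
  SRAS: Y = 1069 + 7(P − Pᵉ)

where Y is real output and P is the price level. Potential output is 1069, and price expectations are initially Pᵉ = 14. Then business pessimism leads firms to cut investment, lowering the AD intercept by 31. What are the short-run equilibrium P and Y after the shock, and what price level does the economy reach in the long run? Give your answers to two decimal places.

Short run: P = 15.91, Y = 1082.36. Long run: P = 19.25.

AD shifts left: new AD is Y = 1146 − 4P. With Pᵉ = 14, SRAS is Y = 971 + 7P.
Short run: 1146 − 4P = 971 + 7P gives 175 = 11P, so P = 15.91 and Y = 1146 − 4P = 1082.36.
Y = 1082.36 is above potential 1069; expectations adjust and SRAS shifts left until Y = 1069.
Long run: on the new AD curve, 1069 = 1146 − 4P gives P = 19.25.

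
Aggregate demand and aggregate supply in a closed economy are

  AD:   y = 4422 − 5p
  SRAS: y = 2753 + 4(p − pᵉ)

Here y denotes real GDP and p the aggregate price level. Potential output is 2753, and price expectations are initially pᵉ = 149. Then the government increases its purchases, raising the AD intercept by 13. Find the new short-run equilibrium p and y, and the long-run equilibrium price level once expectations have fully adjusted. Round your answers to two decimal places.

Short run: p = 253.11, y = 3169.44. Long run: p = 336.40.

AD shifts right: new AD is y = 4435 − 5p. With pᵉ = 149, SRAS is y = 2157 + 4p.
Short run: 4435 − 5p = 2157 + 4p gives 2278 = 9p, so p = 253.11 and y = 4435 − 5p = 3169.44.
y = 3169.44 is above potential 2753; expectations adjust and SRAS shifts left until y = 2753.
Long run: on the new AD curve, 2753 = 4435 − 5p gives p = 336.40.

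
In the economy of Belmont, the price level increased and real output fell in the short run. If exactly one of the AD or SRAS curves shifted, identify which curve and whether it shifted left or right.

P rose and Y fell. An AD shift moves P and Y in the same direction; an SRAS shift moves them in opposite directions.
Here P and Y moved in opposite directions, so the SRAS curve shifted.
Since Y fell, SRAS shifted left.

SRAS shifted left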